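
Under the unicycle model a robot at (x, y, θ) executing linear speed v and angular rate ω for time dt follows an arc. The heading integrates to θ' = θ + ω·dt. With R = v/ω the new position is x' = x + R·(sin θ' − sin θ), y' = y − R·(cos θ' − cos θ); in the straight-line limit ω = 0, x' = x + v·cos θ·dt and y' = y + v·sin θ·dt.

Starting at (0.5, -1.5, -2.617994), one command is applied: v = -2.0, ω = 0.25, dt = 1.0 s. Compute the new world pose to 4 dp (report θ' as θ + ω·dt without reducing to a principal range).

(2.0897, -0.2950, -2.3680)

θ' = -2.6180 + 0.25·1.0 = -2.3680
R = v/ω = -2.0/0.25 = -8.0000
x' = 0.5 + -8.0000·(sin -2.3680 − sin -2.6180) = 2.0897
y' = -1.5 − -8.0000·(cos -2.3680 − cos -2.6180) = -0.2950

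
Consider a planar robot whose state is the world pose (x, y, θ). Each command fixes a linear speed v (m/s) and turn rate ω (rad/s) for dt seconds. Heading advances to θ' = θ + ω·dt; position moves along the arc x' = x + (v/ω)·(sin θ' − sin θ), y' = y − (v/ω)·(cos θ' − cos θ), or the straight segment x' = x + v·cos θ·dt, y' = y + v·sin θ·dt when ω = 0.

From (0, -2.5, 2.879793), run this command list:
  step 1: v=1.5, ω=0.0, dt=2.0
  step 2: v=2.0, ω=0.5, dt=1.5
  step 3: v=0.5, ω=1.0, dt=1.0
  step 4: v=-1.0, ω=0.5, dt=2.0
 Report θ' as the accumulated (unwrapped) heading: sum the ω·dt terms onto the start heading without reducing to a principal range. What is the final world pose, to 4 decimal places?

(-6.8504, -0.7018, 5.6298)

step 1: θ'=2.8798 (straight) → pose (-2.8978, -1.7235, 2.8798)
step 2: θ'=3.6298 (R=4.0000) → pose (-5.8092, -2.0545, 3.6298)
step 3: θ'=4.6298 (R=0.5000) → pose (-6.0730, -2.4549, 4.6298)
step 4: θ'=5.6298 (R=-2.0000) → pose (-6.8504, -0.7018, 5.6298)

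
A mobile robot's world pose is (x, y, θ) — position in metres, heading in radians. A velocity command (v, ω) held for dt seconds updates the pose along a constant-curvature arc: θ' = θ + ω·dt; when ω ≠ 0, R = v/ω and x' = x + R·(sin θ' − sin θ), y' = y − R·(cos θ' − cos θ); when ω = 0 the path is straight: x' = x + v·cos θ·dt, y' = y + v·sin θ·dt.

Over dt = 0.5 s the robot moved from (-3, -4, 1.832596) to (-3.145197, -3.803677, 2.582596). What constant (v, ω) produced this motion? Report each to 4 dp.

v = 0.5000, ω = 1.5000

Δθ = 2.582596 − 1.832596 = 0.750000
ω = Δθ/dt = 0.750000/0.5 = 1.5000
R = −Δy/(cos θ' − cos θ) = 0.3333
v = R·ω = 0.3333·1.5000 = 0.5000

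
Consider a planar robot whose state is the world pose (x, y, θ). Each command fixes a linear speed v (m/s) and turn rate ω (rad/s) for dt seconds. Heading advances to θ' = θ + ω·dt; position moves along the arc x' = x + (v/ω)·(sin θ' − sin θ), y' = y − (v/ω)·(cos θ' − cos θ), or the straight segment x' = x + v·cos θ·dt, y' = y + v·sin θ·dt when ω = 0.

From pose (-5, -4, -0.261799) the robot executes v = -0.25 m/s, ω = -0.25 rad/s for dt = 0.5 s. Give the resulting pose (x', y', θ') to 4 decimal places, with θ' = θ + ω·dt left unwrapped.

(-5.1184, -3.9602, -0.3868)

θ' = -0.2618 + -0.25·0.5 = -0.3868
R = v/ω = -0.25/-0.25 = 1.0000
x' = -5 + 1.0000·(sin -0.3868 − sin -0.2618) = -5.1184
y' = -4 − 1.0000·(cos -0.3868 − cos -0.2618) = -3.9602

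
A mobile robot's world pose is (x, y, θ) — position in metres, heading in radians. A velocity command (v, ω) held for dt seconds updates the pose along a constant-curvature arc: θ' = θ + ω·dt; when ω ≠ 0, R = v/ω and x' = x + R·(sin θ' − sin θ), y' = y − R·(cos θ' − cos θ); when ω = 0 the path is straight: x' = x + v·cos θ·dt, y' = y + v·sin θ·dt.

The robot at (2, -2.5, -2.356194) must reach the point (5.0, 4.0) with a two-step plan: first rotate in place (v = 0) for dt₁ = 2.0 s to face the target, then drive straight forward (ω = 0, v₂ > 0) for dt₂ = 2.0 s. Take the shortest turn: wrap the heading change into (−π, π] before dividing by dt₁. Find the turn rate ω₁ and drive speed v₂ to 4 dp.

ω₁ = -1.3943, v₂ = 3.5795

heading to target = atan2(4−-2.5, 5−2) = 1.1384
Δθ = wrap(1.1384 − -2.3562) = -2.7886; ω₁ = Δθ/dt₁ = -1.3943
distance = √((5−2)² + (4−-2.5)²) = 7.1589; v₂ = distance/dt₂ = 3.5795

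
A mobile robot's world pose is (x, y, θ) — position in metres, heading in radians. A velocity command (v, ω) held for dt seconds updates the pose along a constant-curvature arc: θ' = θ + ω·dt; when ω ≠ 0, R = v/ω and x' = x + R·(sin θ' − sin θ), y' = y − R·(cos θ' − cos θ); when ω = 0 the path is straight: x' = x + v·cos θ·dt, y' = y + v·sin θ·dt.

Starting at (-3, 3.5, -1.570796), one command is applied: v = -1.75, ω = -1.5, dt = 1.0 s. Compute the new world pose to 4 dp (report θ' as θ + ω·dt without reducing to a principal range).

θ' = -1.5708 + -1.5·1.0 = -3.0708
R = v/ω = -1.75/-1.5 = 1.1667
x' = -3 + 1.1667·(sin -3.0708 − sin -1.5708) = -1.9159
y' = 3.5 − 1.1667·(cos -3.0708 − cos -1.5708) = 4.6637

(-1.9159, 4.6637, -3.0708)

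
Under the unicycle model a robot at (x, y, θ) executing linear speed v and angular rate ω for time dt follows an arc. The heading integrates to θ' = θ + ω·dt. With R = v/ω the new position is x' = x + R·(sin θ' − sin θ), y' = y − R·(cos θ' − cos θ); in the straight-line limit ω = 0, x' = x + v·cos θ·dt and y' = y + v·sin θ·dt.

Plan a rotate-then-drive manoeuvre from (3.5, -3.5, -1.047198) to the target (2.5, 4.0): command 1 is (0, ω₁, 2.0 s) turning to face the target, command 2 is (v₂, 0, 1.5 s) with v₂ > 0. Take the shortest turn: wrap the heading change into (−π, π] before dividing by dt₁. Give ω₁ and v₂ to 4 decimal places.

ω₁ = 1.3753, v₂ = 5.0442

heading to target = atan2(4−-3.5, 2.5−3.5) = 1.7033
Δθ = wrap(1.7033 − -1.0472) = 2.7505; ω₁ = Δθ/dt₁ = 1.3753
distance = √((2.5−3.5)² + (4−-3.5)²) = 7.5664; v₂ = distance/dt₂ = 5.0442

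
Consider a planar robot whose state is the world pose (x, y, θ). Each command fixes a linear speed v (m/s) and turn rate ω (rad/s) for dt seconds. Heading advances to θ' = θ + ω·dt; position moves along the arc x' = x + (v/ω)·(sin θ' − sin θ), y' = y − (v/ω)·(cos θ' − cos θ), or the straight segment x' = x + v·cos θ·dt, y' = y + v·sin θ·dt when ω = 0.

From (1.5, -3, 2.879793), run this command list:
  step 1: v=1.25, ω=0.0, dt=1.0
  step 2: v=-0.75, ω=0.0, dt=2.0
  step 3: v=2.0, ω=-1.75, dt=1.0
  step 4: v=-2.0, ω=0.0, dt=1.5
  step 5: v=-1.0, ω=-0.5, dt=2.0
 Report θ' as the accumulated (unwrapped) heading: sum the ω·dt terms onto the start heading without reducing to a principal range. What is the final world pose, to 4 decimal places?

step 1: θ'=2.8798 (straight) → pose (0.2926, -2.6765, 2.8798)
step 2: θ'=2.8798 (straight) → pose (1.7415, -3.0647, 2.8798)
step 3: θ'=1.1298 (R=-1.1429) → pose (1.0038, -1.4730, 1.1298)
step 4: θ'=1.1298 (straight) → pose (-0.2768, -4.1859, 1.1298)
step 5: θ'=0.1298 (R=2.0000) → pose (-1.8266, -5.3154, 0.1298)

(-1.8266, -5.3154, 0.1298)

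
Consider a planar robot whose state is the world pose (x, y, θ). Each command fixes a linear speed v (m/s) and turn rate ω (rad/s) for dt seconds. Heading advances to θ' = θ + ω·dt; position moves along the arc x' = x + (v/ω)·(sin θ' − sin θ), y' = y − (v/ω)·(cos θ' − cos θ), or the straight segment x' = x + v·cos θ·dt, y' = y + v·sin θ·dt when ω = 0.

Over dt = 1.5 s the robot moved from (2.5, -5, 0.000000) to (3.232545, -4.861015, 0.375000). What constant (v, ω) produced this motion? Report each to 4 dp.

v = 0.5000, ω = 0.2500

Δθ = 0.375000 − 0.000000 = 0.375000
ω = Δθ/dt = 0.375000/1.5 = 0.2500
R = Δx/(sin θ' − sin θ) = 2.0000
v = R·ω = 2.0000·0.2500 = 0.5000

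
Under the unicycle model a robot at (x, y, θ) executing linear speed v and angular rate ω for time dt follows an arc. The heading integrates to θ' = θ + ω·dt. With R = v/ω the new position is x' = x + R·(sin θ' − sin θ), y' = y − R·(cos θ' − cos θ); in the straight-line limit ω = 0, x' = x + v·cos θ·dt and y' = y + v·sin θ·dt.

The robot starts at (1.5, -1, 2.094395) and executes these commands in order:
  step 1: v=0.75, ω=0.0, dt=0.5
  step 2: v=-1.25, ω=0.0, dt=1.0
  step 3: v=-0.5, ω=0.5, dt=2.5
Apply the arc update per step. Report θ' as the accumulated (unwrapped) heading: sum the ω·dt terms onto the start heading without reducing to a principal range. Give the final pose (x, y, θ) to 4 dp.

step 1: θ'=2.0944 (straight) → pose (1.3125, -0.6752, 2.0944)
step 2: θ'=2.0944 (straight) → pose (1.9375, -1.7578, 2.0944)
step 3: θ'=3.3444 (R=-1.0000) → pose (3.0049, -2.2373, 3.3444)

(3.0049, -2.2373, 3.3444)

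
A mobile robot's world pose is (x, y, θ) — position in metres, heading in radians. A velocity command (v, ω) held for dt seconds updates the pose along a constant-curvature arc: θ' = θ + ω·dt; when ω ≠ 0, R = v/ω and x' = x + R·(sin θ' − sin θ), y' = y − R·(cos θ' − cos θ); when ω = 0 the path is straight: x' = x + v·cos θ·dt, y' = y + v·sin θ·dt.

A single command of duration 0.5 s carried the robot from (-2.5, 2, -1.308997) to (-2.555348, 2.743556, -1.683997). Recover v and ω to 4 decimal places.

Δθ = -1.683997 − -1.308997 = -0.375000
ω = Δθ/dt = -0.375000/0.5 = -0.7500
R = −Δy/(cos θ' − cos θ) = 2.0000
v = R·ω = 2.0000·-0.7500 = -1.5000

v = -1.5000, ω = -0.7500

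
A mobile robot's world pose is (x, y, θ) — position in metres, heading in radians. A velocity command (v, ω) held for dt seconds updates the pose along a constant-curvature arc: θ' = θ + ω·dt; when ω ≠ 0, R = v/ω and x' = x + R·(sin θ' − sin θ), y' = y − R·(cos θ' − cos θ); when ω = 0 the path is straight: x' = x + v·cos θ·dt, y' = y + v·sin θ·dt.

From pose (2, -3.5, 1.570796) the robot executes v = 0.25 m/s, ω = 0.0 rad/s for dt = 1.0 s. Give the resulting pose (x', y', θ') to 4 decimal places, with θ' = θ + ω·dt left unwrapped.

θ' = 1.5708 + 0.0·1.0 = 1.5708
ω = 0 → straight: x' = 2 + 0.25·cos(1.5708)·1.0 = 2.0000
y' = -3.5 + 0.25·sin(1.5708)·1.0 = -3.2500

(2.0000, -3.2500, 1.5708)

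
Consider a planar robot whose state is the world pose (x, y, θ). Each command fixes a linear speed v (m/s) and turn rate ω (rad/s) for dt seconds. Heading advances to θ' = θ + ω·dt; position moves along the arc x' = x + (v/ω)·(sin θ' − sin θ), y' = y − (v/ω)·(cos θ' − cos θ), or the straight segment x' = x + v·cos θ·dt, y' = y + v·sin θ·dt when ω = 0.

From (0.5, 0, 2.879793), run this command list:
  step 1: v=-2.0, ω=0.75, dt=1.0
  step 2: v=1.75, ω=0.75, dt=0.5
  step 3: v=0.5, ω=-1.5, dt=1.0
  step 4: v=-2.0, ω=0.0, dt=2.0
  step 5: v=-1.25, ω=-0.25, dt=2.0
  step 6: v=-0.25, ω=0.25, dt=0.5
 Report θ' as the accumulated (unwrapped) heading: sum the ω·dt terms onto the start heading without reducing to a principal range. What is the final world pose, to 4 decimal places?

(6.1495, -4.7806, 2.1298)

step 1: θ'=3.6298 (R=-2.6667) → pose (2.4410, 0.2207, 3.6298)
step 2: θ'=4.0048 (R=2.3333) → pose (1.7622, -0.3234, 4.0048)
step 3: θ'=2.5048 (R=-0.3333) → pose (1.3107, -0.3747, 2.5048)
step 4: θ'=2.5048 (straight) → pose (4.5267, -2.7532, 2.5048)
step 5: θ'=2.0048 (R=5.0000) → pose (6.0900, -4.6707, 2.0048)
step 6: θ'=2.1298 (R=-1.0000) → pose (6.1495, -4.7806, 2.1298)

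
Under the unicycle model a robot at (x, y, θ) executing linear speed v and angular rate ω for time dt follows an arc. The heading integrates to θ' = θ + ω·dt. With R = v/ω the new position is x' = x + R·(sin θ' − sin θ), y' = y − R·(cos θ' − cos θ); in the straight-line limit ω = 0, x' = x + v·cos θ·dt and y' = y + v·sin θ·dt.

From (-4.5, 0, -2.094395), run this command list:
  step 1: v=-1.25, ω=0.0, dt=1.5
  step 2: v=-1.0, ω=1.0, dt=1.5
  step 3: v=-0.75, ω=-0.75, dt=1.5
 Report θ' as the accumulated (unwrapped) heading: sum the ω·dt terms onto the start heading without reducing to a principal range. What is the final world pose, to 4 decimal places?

step 1: θ'=-2.0944 (straight) → pose (-3.5625, 1.6238, -2.0944)
step 2: θ'=-0.5944 (R=-1.0000) → pose (-3.8685, 2.9523, -0.5944)
step 3: θ'=-1.7194 (R=1.0000) → pose (-4.2975, 3.9288, -1.7194)

(-4.2975, 3.9288, -1.7194)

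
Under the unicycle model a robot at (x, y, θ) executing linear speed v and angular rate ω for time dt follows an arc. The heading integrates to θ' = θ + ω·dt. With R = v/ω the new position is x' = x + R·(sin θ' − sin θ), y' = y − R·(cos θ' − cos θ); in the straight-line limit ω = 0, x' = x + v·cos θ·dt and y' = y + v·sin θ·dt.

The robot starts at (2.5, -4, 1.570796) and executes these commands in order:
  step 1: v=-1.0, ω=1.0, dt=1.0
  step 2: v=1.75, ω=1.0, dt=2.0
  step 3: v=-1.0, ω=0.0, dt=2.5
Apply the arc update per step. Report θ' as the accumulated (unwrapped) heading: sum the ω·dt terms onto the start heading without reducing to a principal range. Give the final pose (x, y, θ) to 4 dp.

(0.6345, -3.5921, 4.5708)

step 1: θ'=2.5708 (R=-1.0000) → pose (2.9597, -4.8415, 2.5708)
step 2: θ'=4.5708 (R=1.7500) → pose (0.2817, -6.0671, 4.5708)
step 3: θ'=4.5708 (straight) → pose (0.6345, -3.5921, 4.5708)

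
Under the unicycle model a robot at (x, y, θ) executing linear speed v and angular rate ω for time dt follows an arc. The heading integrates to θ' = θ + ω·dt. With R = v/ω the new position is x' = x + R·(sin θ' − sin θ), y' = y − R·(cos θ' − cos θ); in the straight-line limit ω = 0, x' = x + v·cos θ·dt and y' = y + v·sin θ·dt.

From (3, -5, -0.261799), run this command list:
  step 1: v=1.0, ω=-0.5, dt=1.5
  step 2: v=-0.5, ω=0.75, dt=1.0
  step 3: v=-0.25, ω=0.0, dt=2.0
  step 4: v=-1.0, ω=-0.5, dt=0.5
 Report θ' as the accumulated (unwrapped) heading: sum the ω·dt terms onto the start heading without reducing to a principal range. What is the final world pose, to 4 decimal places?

step 1: θ'=-1.0118 (R=-2.0000) → pose (4.1779, -5.8712, -1.0118)
step 2: θ'=-0.2618 (R=-0.6667) → pose (3.7853, -5.5808, -0.2618)
step 3: θ'=-0.2618 (straight) → pose (3.3023, -5.4514, -0.2618)
step 4: θ'=-0.5118 (R=2.0000) → pose (2.8405, -5.2633, -0.5118)

(2.8405, -5.2633, -0.5118)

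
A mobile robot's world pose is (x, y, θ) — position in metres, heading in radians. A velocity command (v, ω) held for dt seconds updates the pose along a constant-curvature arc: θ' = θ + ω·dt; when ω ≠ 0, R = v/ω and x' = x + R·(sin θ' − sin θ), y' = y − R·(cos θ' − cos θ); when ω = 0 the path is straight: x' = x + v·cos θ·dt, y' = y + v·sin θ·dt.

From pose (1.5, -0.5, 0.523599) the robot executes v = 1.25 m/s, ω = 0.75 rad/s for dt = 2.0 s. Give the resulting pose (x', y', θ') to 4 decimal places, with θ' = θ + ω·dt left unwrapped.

(2.1654, 1.6725, 2.0236)

θ' = 0.5236 + 0.75·2.0 = 2.0236
R = v/ω = 1.25/0.75 = 1.6667
x' = 1.5 + 1.6667·(sin 2.0236 − sin 0.5236) = 2.1654
y' = -0.5 − 1.6667·(cos 2.0236 − cos 0.5236) = 1.6725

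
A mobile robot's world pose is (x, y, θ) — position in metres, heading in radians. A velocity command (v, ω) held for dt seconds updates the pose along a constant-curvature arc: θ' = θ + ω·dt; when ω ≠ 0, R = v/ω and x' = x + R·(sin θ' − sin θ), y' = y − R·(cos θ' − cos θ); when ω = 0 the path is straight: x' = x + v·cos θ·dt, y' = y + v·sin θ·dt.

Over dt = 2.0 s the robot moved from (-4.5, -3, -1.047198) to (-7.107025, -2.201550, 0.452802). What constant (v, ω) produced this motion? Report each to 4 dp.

v = -1.5000, ω = 0.7500

Δθ = 0.452802 − -1.047198 = 1.500000
ω = Δθ/dt = 1.500000/2.0 = 0.7500
R = Δx/(sin θ' − sin θ) = -2.0000
v = R·ω = -2.0000·0.7500 = -1.5000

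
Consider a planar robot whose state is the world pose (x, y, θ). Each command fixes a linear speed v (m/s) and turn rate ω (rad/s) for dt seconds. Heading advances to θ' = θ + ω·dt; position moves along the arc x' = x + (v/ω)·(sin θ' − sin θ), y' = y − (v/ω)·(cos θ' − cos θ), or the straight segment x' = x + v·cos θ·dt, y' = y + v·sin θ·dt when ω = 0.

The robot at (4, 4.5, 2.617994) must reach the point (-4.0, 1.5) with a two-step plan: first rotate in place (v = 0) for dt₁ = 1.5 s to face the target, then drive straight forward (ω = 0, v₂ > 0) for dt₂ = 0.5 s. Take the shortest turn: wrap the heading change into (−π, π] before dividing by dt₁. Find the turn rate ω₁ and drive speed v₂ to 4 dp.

heading to target = atan2(1.5−4.5, -4−4) = -2.7828
Δθ = wrap(-2.7828 − 2.6180) = 0.8824; ω₁ = Δθ/dt₁ = 0.5882
distance = √((-4−4)² + (1.5−4.5)²) = 8.5440; v₂ = distance/dt₂ = 17.0880

ω₁ = 0.5882, v₂ = 17.0880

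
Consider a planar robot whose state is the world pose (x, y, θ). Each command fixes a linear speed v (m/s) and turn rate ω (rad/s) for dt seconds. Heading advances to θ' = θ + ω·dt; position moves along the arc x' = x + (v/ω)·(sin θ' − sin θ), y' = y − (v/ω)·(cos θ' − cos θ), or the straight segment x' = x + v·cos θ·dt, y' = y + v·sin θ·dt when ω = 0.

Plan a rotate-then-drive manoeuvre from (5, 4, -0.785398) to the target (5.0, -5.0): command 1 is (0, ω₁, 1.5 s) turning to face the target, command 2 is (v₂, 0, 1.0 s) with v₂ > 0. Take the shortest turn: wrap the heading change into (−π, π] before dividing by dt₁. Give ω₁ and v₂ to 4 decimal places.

heading to target = atan2(-5−4, 5−5) = -1.5708
Δθ = wrap(-1.5708 − -0.7854) = -0.7854; ω₁ = Δθ/dt₁ = -0.5236
distance = √((5−5)² + (-5−4)²) = 9.0000; v₂ = distance/dt₂ = 9.0000

ω₁ = -0.5236, v₂ = 9.0000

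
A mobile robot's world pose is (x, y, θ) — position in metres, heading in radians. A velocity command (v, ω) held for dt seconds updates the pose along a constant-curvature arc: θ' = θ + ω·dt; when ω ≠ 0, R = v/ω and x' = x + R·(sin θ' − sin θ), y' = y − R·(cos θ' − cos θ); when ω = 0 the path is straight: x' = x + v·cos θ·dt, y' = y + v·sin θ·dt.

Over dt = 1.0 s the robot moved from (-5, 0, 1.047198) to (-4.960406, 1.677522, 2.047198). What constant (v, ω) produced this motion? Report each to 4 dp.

Δθ = 2.047198 − 1.047198 = 1.000000
ω = Δθ/dt = 1.000000/1.0 = 1.0000
R = −Δy/(cos θ' − cos θ) = 1.7500
v = R·ω = 1.7500·1.0000 = 1.7500

v = 1.7500, ω = 1.0000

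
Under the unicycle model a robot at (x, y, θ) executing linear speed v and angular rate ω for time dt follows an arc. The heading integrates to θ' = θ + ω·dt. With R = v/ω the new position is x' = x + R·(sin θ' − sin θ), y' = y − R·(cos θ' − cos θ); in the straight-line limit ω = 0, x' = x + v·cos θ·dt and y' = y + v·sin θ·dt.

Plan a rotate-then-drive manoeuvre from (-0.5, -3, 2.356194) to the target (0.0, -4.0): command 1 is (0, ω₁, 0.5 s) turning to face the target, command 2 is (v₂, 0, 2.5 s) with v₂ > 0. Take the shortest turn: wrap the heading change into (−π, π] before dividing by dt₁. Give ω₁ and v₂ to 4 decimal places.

ω₁ = 5.6397, v₂ = 0.4472

heading to target = atan2(-4−-3, 0−-0.5) = -1.1071
Δθ = wrap(-1.1071 − 2.3562) = 2.8198; ω₁ = Δθ/dt₁ = 5.6397
distance = √((0−-0.5)² + (-4−-3)²) = 1.1180; v₂ = distance/dt₂ = 0.4472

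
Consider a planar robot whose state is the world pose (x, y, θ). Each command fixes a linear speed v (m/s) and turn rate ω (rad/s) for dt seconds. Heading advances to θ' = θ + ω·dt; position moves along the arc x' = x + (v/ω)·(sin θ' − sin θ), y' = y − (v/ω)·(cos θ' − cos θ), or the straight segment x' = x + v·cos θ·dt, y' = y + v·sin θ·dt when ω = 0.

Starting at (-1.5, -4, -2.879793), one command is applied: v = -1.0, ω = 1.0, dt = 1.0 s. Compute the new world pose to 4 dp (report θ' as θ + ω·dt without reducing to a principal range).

(-0.8062, -3.3382, -1.8798)

θ' = -2.8798 + 1.0·1.0 = -1.8798
R = v/ω = -1.0/1.0 = -1.0000
x' = -1.5 + -1.0000·(sin -1.8798 − sin -2.8798) = -0.8062
y' = -4 − -1.0000·(cos -1.8798 − cos -2.8798) = -3.3382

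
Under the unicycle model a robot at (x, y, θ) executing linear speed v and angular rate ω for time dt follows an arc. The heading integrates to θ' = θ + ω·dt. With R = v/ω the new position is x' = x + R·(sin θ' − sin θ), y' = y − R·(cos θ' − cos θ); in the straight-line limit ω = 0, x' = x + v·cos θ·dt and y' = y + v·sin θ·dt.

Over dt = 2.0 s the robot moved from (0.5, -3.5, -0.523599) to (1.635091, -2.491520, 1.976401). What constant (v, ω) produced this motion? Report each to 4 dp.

Δθ = 1.976401 − -0.523599 = 2.500000
ω = Δθ/dt = 2.500000/2.0 = 1.2500
R = Δx/(sin θ' − sin θ) = 0.8000
v = R·ω = 0.8000·1.2500 = 1.0000

v = 1.0000, ω = 1.2500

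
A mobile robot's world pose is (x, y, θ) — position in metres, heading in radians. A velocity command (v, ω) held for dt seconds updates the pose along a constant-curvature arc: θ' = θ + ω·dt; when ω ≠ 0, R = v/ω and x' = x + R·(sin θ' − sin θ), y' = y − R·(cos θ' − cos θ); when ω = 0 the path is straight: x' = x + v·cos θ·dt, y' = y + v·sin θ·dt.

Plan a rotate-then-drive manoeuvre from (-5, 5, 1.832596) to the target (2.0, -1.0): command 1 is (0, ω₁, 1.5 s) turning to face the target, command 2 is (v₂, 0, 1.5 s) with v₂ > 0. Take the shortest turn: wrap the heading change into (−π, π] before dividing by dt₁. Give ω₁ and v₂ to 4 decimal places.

ω₁ = -1.6941, v₂ = 6.1464

heading to target = atan2(-1−5, 2−-5) = -0.7086
Δθ = wrap(-0.7086 − 1.8326) = -2.5412; ω₁ = Δθ/dt₁ = -1.6941
distance = √((2−-5)² + (-1−5)²) = 9.2195; v₂ = distance/dt₂ = 6.1464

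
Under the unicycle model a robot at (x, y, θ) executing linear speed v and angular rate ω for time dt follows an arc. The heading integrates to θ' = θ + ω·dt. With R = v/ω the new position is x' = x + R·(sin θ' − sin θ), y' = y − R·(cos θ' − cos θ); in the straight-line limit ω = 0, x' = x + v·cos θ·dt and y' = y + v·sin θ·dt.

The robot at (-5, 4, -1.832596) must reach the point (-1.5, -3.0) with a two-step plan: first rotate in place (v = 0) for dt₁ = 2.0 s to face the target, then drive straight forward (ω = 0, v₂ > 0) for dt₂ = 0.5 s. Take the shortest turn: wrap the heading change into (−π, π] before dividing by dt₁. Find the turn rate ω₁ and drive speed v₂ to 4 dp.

heading to target = atan2(-3−4, -1.5−-5) = -1.1071
Δθ = wrap(-1.1071 − -1.8326) = 0.7254; ω₁ = Δθ/dt₁ = 0.3627
distance = √((-1.5−-5)² + (-3−4)²) = 7.8262; v₂ = distance/dt₂ = 15.6525

ω₁ = 0.3627, v₂ = 15.6525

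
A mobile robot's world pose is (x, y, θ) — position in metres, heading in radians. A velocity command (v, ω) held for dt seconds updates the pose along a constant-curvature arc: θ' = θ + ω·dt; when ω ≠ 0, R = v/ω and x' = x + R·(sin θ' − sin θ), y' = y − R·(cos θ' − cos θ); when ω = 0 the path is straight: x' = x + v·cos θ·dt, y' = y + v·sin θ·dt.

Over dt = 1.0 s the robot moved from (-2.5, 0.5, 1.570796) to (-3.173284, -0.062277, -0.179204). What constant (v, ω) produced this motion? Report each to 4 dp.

v = -1.0000, ω = -1.7500

Δθ = -0.179204 − 1.570796 = -1.750000
ω = Δθ/dt = -1.750000/1.0 = -1.7500
R = Δx/(sin θ' − sin θ) = 0.5714
v = R·ω = 0.5714·-1.7500 = -1.0000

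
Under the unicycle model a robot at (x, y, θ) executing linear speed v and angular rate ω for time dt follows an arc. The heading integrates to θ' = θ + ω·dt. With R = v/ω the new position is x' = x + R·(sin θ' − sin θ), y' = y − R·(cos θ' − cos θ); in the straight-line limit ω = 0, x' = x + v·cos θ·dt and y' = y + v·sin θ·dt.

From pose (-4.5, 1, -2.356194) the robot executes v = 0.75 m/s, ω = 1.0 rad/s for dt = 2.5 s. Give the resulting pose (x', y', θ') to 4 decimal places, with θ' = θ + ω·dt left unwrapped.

θ' = -2.3562 + 1.0·2.5 = 0.1438
R = v/ω = 0.75/1.0 = 0.7500
x' = -4.5 + 0.7500·(sin 0.1438 − sin -2.3562) = -3.8622
y' = 1 − 0.7500·(cos 0.1438 − cos -2.3562) = -0.2726

(-3.8622, -0.2726, 0.1438)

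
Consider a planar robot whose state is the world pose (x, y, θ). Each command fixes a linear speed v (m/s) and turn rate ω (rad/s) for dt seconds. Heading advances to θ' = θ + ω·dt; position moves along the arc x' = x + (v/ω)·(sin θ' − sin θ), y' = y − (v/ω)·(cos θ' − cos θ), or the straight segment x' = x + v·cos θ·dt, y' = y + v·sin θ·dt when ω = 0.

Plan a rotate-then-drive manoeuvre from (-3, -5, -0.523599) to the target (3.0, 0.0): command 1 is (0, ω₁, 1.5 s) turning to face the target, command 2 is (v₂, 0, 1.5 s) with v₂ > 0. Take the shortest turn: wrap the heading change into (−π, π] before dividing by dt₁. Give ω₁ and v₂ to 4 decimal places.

heading to target = atan2(0−-5, 3−-3) = 0.6947
Δθ = wrap(0.6947 − -0.5236) = 1.2183; ω₁ = Δθ/dt₁ = 0.8122
distance = √((3−-3)² + (0−-5)²) = 7.8102; v₂ = distance/dt₂ = 5.2068

ω₁ = 0.8122, v₂ = 5.2068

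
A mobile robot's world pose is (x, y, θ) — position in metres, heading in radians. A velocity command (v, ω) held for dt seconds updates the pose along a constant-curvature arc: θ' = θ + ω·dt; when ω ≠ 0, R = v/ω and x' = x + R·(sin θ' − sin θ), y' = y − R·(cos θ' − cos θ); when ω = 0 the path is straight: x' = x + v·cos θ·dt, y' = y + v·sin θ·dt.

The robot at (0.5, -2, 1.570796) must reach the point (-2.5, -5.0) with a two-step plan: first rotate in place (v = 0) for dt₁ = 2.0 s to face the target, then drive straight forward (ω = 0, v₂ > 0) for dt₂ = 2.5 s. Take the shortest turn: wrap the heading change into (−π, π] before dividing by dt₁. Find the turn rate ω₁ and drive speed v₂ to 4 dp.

heading to target = atan2(-5−-2, -2.5−0.5) = -2.3562
Δθ = wrap(-2.3562 − 1.5708) = 2.3562; ω₁ = Δθ/dt₁ = 1.1781
distance = √((-2.5−0.5)² + (-5−-2)²) = 4.2426; v₂ = distance/dt₂ = 1.6971

ω₁ = 1.1781, v₂ = 1.6971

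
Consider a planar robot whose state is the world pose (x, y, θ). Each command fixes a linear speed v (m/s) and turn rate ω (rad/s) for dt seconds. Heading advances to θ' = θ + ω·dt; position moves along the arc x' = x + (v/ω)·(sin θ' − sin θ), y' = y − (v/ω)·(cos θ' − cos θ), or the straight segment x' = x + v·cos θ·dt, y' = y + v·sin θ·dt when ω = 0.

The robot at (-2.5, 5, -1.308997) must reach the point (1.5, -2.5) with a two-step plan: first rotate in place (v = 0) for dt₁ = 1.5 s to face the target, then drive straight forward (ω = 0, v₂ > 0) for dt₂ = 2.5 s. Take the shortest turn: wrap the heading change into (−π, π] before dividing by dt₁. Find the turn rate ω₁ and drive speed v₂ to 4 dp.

ω₁ = 0.1521, v₂ = 3.4000

heading to target = atan2(-2.5−5, 1.5−-2.5) = -1.0808
Δθ = wrap(-1.0808 − -1.3090) = 0.2282; ω₁ = Δθ/dt₁ = 0.1521
distance = √((1.5−-2.5)² + (-2.5−5)²) = 8.5000; v₂ = distance/dt₂ = 3.4000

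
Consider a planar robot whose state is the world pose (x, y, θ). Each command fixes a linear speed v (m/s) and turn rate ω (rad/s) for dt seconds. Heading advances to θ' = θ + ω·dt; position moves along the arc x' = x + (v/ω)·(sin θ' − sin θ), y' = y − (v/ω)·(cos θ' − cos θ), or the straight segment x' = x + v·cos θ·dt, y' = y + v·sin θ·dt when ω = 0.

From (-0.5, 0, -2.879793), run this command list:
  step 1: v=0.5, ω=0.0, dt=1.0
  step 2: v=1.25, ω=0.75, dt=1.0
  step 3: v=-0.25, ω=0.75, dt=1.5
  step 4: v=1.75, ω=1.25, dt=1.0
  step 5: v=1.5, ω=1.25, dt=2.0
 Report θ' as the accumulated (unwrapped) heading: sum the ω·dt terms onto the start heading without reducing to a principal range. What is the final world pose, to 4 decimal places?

(-0.2723, 1.1638, 2.7452)

step 1: θ'=-2.8798 (straight) → pose (-0.9830, -0.1294, -2.8798)
step 2: θ'=-2.1298 (R=1.6667) → pose (-1.9646, -0.8554, -2.1298)
step 3: θ'=-1.0048 (R=-0.3333) → pose (-1.9658, -0.4999, -1.0048)
step 4: θ'=0.2452 (R=1.4000) → pose (-0.4443, -1.1072, 0.2452)
step 5: θ'=2.7452 (R=1.2000) → pose (-0.2723, 1.1638, 2.7452)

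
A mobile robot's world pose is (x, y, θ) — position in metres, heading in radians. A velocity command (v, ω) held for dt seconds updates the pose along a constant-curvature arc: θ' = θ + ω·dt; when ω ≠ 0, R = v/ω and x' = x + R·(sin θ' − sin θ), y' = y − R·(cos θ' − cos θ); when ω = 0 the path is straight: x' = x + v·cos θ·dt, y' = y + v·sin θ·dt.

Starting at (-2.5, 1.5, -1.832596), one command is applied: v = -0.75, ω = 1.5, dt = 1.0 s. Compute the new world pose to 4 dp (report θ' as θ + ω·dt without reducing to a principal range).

θ' = -1.8326 + 1.5·1.0 = -0.3326
R = v/ω = -0.75/1.5 = -0.5000
x' = -2.5 + -0.5000·(sin -0.3326 − sin -1.8326) = -2.8197
y' = 1.5 − -0.5000·(cos -0.3326 − cos -1.8326) = 2.1020

(-2.8197, 2.1020, -0.3326)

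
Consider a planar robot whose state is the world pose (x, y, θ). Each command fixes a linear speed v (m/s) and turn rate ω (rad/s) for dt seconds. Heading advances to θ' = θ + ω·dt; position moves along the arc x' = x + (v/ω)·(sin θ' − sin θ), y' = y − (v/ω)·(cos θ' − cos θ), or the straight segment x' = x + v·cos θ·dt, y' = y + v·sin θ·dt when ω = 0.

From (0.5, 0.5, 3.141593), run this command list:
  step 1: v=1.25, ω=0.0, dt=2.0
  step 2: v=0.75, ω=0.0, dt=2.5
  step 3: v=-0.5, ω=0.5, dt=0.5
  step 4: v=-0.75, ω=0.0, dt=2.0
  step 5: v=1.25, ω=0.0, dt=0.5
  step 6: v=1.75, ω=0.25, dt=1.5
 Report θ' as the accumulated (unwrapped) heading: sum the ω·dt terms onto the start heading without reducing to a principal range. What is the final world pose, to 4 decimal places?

step 1: θ'=3.1416 (straight) → pose (-2.0000, 0.5000, 3.1416)
step 2: θ'=3.1416 (straight) → pose (-3.8750, 0.5000, 3.1416)
step 3: θ'=3.3916 (R=-1.0000) → pose (-3.6276, 0.5311, 3.3916)
step 4: θ'=3.3916 (straight) → pose (-2.1742, 0.9022, 3.3916)
step 5: θ'=3.3916 (straight) → pose (-2.7798, 0.7476, 3.3916)
step 6: θ'=3.7666 (R=7.0000) → pose (-5.1437, -0.3581, 3.7666)

(-5.1437, -0.3581, 3.7666)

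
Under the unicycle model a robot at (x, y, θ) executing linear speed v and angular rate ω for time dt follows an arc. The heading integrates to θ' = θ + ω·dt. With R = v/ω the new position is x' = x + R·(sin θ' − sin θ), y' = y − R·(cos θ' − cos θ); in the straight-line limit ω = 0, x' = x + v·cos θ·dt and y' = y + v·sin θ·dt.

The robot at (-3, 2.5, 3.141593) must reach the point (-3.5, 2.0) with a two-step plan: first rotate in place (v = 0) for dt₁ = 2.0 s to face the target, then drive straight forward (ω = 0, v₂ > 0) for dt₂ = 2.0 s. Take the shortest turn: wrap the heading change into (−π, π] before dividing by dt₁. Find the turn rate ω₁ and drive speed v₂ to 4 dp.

heading to target = atan2(2−2.5, -3.5−-3) = -2.3562
Δθ = wrap(-2.3562 − 3.1416) = 0.7854; ω₁ = Δθ/dt₁ = 0.3927
distance = √((-3.5−-3)² + (2−2.5)²) = 0.7071; v₂ = distance/dt₂ = 0.3536

ω₁ = 0.3927, v₂ = 0.3536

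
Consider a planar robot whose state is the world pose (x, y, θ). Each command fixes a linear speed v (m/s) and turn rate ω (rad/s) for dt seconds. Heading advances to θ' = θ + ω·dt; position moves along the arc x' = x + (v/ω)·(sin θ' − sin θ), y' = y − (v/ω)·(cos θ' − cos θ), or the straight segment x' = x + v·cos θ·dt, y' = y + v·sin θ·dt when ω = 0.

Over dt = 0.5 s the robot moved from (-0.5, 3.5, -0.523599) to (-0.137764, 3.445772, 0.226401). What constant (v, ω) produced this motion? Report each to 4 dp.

Δθ = 0.226401 − -0.523599 = 0.750000
ω = Δθ/dt = 0.750000/0.5 = 1.5000
R = Δx/(sin θ' − sin θ) = 0.5000
v = R·ω = 0.5000·1.5000 = 0.7500

v = 0.7500, ω = 1.5000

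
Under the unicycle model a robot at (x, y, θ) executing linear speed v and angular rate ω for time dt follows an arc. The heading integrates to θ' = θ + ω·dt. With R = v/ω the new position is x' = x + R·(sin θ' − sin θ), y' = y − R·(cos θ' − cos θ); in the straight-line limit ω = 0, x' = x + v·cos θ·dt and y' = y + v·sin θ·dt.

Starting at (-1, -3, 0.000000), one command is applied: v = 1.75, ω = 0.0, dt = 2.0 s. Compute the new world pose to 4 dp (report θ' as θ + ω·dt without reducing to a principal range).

(2.5000, -3.0000, 0.0000)

θ' = 0.0000 + 0.0·2.0 = 0.0000
ω = 0 → straight: x' = -1 + 1.75·cos(0.0000)·2.0 = 2.5000
y' = -3 + 1.75·sin(0.0000)·2.0 = -3.0000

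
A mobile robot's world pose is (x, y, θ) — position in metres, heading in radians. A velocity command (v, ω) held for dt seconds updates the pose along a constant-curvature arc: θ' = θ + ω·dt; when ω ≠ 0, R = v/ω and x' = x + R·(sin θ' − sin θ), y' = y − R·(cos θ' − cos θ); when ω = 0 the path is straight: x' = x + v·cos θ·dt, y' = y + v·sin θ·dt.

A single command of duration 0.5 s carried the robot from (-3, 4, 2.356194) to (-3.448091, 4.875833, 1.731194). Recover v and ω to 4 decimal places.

Δθ = 1.731194 − 2.356194 = -0.625000
ω = Δθ/dt = -0.625000/0.5 = -1.2500
R = −Δy/(cos θ' − cos θ) = -1.6000
v = R·ω = -1.6000·-1.2500 = 2.0000

v = 2.0000, ω = -1.2500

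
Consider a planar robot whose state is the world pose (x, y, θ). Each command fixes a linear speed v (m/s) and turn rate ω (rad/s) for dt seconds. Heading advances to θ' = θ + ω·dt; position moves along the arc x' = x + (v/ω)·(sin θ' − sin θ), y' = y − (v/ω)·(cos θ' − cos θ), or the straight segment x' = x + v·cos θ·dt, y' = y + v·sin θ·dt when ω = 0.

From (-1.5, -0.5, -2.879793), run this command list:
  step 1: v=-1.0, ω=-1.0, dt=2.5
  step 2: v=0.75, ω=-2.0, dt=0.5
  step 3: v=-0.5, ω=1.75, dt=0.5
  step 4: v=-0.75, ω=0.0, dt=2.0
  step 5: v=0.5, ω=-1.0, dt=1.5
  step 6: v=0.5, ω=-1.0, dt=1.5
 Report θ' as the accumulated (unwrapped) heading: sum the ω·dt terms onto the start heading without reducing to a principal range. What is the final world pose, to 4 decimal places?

step 1: θ'=-5.3798 (R=1.0000) → pose (-0.4557, -2.0849, -5.3798)
step 2: θ'=-6.3798 (R=-0.3750) → pose (-0.1250, -1.9437, -6.3798)
step 3: θ'=-5.5048 (R=-0.2857) → pose (-0.3532, -2.0247, -5.5048)
step 4: θ'=-5.5048 (straight) → pose (-1.4213, -3.0779, -5.5048)
step 5: θ'=-7.0048 (R=-0.5000) → pose (-0.7399, -3.0585, -7.0048)
step 6: θ'=-8.5048 (R=-0.5000) → pose (-0.6724, -3.7368, -8.5048)

(-0.6724, -3.7368, -8.5048)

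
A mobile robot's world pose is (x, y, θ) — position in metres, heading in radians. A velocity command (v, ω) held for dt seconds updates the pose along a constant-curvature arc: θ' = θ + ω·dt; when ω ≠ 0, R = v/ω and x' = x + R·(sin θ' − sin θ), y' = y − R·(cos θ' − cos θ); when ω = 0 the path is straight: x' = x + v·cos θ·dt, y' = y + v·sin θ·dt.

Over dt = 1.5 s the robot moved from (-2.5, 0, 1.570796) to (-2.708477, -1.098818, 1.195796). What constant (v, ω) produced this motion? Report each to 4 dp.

Δθ = 1.195796 − 1.570796 = -0.375000
ω = Δθ/dt = -0.375000/1.5 = -0.2500
R = −Δy/(cos θ' − cos θ) = 3.0000
v = R·ω = 3.0000·-0.2500 = -0.7500

v = -0.7500, ω = -0.2500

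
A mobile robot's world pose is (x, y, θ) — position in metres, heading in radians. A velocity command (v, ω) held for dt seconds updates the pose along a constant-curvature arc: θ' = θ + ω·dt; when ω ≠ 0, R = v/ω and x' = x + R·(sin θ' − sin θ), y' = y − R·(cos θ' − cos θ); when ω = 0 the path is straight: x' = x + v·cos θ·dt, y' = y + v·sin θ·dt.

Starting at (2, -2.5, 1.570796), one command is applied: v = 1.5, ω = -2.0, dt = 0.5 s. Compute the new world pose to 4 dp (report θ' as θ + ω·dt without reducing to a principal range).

θ' = 1.5708 + -2.0·0.5 = 0.5708
R = v/ω = 1.5/-2.0 = -0.7500
x' = 2 + -0.7500·(sin 0.5708 − sin 1.5708) = 2.3448
y' = -2.5 − -0.7500·(cos 0.5708 − cos 1.5708) = -1.8689

(2.3448, -1.8689, 0.5708)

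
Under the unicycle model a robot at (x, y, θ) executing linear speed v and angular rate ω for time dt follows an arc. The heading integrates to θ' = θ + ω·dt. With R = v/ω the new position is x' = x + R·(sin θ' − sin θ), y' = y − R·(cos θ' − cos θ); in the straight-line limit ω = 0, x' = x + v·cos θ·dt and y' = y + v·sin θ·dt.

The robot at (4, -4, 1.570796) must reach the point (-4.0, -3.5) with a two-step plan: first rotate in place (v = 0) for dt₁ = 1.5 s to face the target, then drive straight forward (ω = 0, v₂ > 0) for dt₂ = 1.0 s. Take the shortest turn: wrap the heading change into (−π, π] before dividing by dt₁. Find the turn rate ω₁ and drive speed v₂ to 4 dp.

ω₁ = 1.0056, v₂ = 8.0156

heading to target = atan2(-3.5−-4, -4−4) = 3.0792
Δθ = wrap(3.0792 − 1.5708) = 1.5084; ω₁ = Δθ/dt₁ = 1.0056
distance = √((-4−4)² + (-3.5−-4)²) = 8.0156; v₂ = distance/dt₂ = 8.0156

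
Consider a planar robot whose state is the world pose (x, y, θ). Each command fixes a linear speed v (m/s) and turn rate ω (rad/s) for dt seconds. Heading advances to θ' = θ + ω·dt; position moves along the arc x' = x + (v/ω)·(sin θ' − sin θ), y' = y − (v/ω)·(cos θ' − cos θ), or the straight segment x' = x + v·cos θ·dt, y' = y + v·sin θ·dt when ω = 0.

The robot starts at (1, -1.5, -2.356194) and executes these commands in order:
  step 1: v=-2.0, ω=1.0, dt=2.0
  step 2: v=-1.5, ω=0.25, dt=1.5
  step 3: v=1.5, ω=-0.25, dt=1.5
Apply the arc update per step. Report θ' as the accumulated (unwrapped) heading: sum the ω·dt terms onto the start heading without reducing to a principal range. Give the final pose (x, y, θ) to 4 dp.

step 1: θ'=-0.3562 (R=-2.0000) → pose (0.2832, 1.7887, -0.3562)
step 2: θ'=0.0188 (R=-6.0000) → pose (-1.9219, 2.1642, 0.0188)
step 3: θ'=-0.3562 (R=-6.0000) → pose (0.2832, 1.7887, -0.3562)

(0.2832, 1.7887, -0.3562)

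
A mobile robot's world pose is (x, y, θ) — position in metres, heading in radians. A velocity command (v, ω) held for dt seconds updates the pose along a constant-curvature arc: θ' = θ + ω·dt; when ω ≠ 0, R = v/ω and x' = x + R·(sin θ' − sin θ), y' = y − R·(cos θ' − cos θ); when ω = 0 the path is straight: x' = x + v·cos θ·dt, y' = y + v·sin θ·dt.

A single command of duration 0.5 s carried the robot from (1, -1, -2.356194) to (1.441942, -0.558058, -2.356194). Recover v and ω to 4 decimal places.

Δθ = -2.356194 − -2.356194 = 0.000000
ω = Δθ/dt = 0.000000/0.5 = 0.0000
ω = 0 → v = (Δx·cos θ + Δy·sin θ)/dt = -1.2500

v = -1.2500, ω = 0.0000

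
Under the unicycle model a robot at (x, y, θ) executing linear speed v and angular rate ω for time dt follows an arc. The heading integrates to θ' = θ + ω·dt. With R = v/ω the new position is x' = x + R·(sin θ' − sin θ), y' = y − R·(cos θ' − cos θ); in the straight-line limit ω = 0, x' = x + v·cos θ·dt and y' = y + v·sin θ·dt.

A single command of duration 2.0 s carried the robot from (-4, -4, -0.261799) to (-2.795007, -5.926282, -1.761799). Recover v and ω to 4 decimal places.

Δθ = -1.761799 − -0.261799 = -1.500000
ω = Δθ/dt = -1.500000/2.0 = -0.7500
R = −Δy/(cos θ' − cos θ) = -1.6667
v = R·ω = -1.6667·-0.7500 = 1.2500

v = 1.2500, ω = -0.7500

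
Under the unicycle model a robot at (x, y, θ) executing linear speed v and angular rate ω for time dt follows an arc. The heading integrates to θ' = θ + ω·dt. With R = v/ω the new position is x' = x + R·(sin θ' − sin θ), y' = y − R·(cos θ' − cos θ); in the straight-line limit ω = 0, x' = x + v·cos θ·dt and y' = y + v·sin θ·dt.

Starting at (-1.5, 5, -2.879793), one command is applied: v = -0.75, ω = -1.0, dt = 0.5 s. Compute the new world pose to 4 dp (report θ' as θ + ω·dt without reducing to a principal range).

θ' = -2.8798 + -1.0·0.5 = -3.3798
R = v/ω = -0.75/-1.0 = 0.7500
x' = -1.5 + 0.7500·(sin -3.3798 − sin -2.8798) = -1.1289
y' = 5 − 0.7500·(cos -3.3798 − cos -2.8798) = 5.0044

(-1.1289, 5.0044, -3.3798)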